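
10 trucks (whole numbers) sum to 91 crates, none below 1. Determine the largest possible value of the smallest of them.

9

If every one of the 10 were at least 10, the total would be at least 10 × 10 = 100 > 91.
Taking 9 copies of 9 and 1 copy of 10 gives exactly 91, so 9 is attained.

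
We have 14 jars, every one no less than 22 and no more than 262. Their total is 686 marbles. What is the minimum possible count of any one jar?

22

Minimizing one value means maximizing the remaining 13.
The other 13 can take up 13 × 262 = 3406 ≥ 686 − 22, so one jar can sit at its floor of 22.
Achievable: one at 22 and the other 13 totalling 664, which fits since 13 × 22 ≤ 664 ≤ 13 × 262.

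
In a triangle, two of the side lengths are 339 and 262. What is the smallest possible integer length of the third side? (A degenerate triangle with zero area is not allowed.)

The third side must exceed |339 − 262| = 77.
The smallest integer above 77 is 78.

78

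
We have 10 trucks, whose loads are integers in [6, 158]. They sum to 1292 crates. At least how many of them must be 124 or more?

2

Each value short of 124 is at most 123, costing at least 158 − 123 = 35 against the maximum total of 1580.
We can afford to lose at most 1580 − 1292 = 288, so at most ⌊288/35⌋ = 8 fall short, and at least 2 are ≥ 124.
Exactly 2 works: 2 values at 158 and 8 at 123 total 1300; lower one of the high values by 8 (still ≥ 124) to hit 1292.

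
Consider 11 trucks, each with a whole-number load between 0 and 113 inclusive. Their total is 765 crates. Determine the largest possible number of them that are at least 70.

10

If k of the values are ≥ 70, the total is ≥ 70k + 0(11 − k).
Setting 70k + 0(11 − k) ≤ 765 gives 70k ≤ 765, so k ≤ 10.
k = 10 is achieved by 10 values at 70 and 1 at 0, total 700; add 65 to one value (staying below 70) to reach 765.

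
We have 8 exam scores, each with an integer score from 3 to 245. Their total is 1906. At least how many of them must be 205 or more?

7

Suppose at most 8 − j of them reach 205; then j values are ≤ 204 and the rest ≤ 245.
The total is then ≤ 204·j + 245·(8 − j) = 1960 − 41j. For this to be ≥ 1906 we need j ≤ 1, so at least 8 − 1 = 7 must reach 205.
Exactly 7 works: 7 values at 245 and 1 at 204 total 1919; lower one of the high values by 13 (still ≥ 205) to hit 1906.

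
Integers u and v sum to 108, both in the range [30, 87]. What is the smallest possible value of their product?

For a fixed sum, uv is smallest when u and v are as far apart as possible.
The extreme feasible split is u = 30, v = 78, giving uv = 2340.

2340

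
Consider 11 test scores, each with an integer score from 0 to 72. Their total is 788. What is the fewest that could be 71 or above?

Suppose at most 11 − j of them reach 71; then j values are ≤ 70 and the rest ≤ 72.
The total is then ≤ 70·j + 72·(11 − j) = 792 − 2j. For this to be ≥ 788 we need j ≤ 2, so at least 11 − 2 = 9 must reach 71.
Exactly 9 works: 9 values at 72 and 2 at 70 total 788.

9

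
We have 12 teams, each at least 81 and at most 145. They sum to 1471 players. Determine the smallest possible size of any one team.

81

Minimizing one value means maximizing the remaining 11.
The other 11 can take up 11 × 145 = 1595 ≥ 1471 − 81, so one team can sit at its floor of 81.
Achievable: one at 81 and the other 11 totalling 1390, which fits since 11 × 81 ≤ 1390 ≤ 11 × 145.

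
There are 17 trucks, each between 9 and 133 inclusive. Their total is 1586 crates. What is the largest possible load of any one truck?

133

Maximizing one value means minimizing the remaining 16.
The other 16 contribute at least 16 × 9 = 144, leaving at most 1586 − 144 = 1442.
But each truck is capped at 133, so the maximum is 133.
Achievable: one at 133 and the other 16 totalling 1453, which fits since 16 × 9 ≤ 1453 ≤ 16 × 133.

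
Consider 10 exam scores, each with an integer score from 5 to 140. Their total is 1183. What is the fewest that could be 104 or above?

If only k of them are at least 104, the other 10 − k are at most 103, so the total is at most k·140 + (10 − k)·103.
This must reach 1183, so k·140 + (10 − k)·103 ≥ 1183, giving k ≥ 5.
Exactly 5 works: 5 values at 140 and 5 at 103 total 1215; lower one of the high values by 32 (still ≥ 104) to hit 1183.

5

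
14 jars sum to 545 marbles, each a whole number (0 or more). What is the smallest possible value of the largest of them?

39

Some value must be at least ⌈545/14⌉ = 39, since 14 × 38 = 532 < 545.
Equality holds with 13 values of 39 and 1 value of 38.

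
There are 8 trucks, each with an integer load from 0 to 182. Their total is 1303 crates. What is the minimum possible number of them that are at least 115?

6

Suppose at most 8 − j of them reach 115; then j values are ≤ 114 and the rest ≤ 182.
The total is then ≤ 114·j + 182·(8 − j) = 1456 − 68j. For this to be ≥ 1303 we need j ≤ 2, so at least 8 − 2 = 6 must reach 115.
Exactly 6 works: 6 values at 182 and 2 at 114 total 1320; lower one of the high values by 17 (still ≥ 115) to hit 1303.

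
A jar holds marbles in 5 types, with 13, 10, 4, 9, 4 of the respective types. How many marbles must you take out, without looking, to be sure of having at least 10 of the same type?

36

In the worst case you take as many as possible of each type without reaching 10: 9 + 9 + 4 + 9 + 4 = 35.
The next one must give 10 of some type, so 35 + 1 = 36.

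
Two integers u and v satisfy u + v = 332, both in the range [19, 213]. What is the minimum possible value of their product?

25347

For a fixed sum, uv is smallest when u and v are as far apart as possible.
At the endpoint u = 119, v = 332 − 119 = 213, so uv = 119 × 213 = 25347.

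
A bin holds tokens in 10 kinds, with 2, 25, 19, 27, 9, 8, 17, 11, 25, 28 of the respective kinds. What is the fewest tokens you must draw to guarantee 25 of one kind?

163

In the worst case you take as many as possible of each kind without reaching 25: 2 + 24 + 19 + 24 + 9 + 8 + 17 + 11 + 24 + 24 = 162.
The next one must give 25 of some kind, so 162 + 1 = 163.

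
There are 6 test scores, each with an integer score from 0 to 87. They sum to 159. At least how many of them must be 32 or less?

Let j be the number exceeding 32. Then the total is ≥ 33·j + 0·(6 − j) = 0 + 33j.
So 33j ≤ 159 and j ≤ 4; hence at least 6 − 4 = 2 are ≤ 32.
Exactly 2 works: 2 values at 0 and 4 at 33 total 132; raise one of the low values by 27 (still ≤ 32) to hit 159.

2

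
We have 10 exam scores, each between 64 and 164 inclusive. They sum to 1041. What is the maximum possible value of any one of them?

164

Maximizing one value means minimizing the remaining 9.
The other 9 contribute at least 9 × 64 = 576, leaving at most 1041 − 576 = 465.
But each score is capped at 164, so the maximum is 164.
Achievable: one at 164 and the other 9 totalling 877, which fits since 9 × 64 ≤ 877 ≤ 9 × 164.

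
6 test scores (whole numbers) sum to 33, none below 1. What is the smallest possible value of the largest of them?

6

If every one of the 6 were at most 5, the total would be at most 6 × 5 = 30 < 33.
Taking 3 copies of 5 and 3 copies of 6 gives exactly 33, so 6 is attained.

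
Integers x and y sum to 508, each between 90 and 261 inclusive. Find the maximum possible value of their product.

64516

With x + y fixed, xy peaks when the two are closest together.
Taking x = 254 and y = 254 (both in [90, 261]) gives xy = 64516.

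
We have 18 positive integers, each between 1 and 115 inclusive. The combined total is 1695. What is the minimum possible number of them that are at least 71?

If only k of them are at least 71, the other 18 − k are at most 70, so the total is at most k·115 + (18 − k)·70.
This must reach 1695, so k·115 + (18 − k)·70 ≥ 1695, giving k ≥ 10.
Exactly 10 works: 10 values at 115 and 8 at 70 total 1710; lower one of the high values by 15 (still ≥ 71) to hit 1695.

10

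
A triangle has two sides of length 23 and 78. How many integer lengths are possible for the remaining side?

45

The triangle inequality gives |23 − 78| < c < 23 + 78, i.e. 55 < c < 101.
So c can be any integer from 56 to 100: 45 values.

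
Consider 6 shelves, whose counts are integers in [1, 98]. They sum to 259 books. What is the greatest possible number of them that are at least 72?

3

If k of the values are ≥ 72, the total is ≥ 72k + 1(6 − k).
Setting 72k + 1(6 − k) ≤ 259 gives 71k ≤ 253, so k ≤ 3.
k = 3 is achieved by 3 values at 72 and 3 at 1, total 219; add 40 to one value (staying below 72) to reach 259.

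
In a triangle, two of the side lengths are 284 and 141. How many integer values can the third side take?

281

The triangle inequality gives |284 − 141| < c < 284 + 141, i.e. 143 < c < 425.
So c can be any integer from 144 to 424: 281 values.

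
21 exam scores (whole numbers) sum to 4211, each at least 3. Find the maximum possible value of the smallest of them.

200

If every one of the 21 were at least 201, the total would be at least 21 × 201 = 4221 > 4211.
Equality holds with 10 values of 200 and 11 values of 201.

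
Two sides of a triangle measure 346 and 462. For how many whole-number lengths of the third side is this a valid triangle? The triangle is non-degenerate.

691

The triangle inequality gives |346 − 462| < c < 346 + 462, i.e. 116 < c < 808.
So c can be any integer from 117 to 807: 691 values.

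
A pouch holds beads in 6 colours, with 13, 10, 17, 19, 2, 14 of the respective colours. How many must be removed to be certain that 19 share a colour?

In the worst case you take as many as possible of each colour without reaching 19: 13 + 10 + 17 + 18 + 2 + 14 = 74.
The next one must give 19 of some colour, so 74 + 1 = 75.

75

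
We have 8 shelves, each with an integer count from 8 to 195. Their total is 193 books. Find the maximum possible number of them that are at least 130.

Suppose k of them are at least 130. Those contribute at least 130 each and the other 8 − k at least 8 each.
So the total is at least 130k + 8(8 − k) = 64 + 122k. This must be ≤ 193, giving k ≤ 1.
k = 1 is achieved by 1 value at 130 and 7 at 8, total 186; add 7 to one value (staying below 130) to reach 193.

1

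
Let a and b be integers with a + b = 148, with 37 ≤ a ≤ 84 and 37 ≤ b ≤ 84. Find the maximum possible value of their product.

ab = a(148 − a) is maximized when a is as near 148/2 as the bounds allow.
Taking a = 74 and b = 74 (both in [37, 84]) gives ab = 5476.

5476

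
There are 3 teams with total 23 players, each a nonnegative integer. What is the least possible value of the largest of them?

8

The 3 values sum to 23, so their maximum is at least ⌈23/3⌉ = 8.
Equality holds with 2 values of 8 and 1 value of 7.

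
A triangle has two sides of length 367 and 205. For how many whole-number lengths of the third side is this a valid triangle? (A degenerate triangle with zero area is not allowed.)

The triangle inequality gives |367 − 205| < c < 367 + 205, i.e. 162 < c < 572.
So c can be any integer from 163 to 571: 409 values.

409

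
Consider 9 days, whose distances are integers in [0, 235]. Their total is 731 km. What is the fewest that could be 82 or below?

Each value above 82 is at least 83, contributing at least 83 − 0 = 83 above the floor 0.
The sum exceeds the floor total 0 by 731, so at most ⌊731/83⌋ = 8 exceed 82, and at least 1 are ≤ 82.
Exactly 1 works: 1 value at 0 and 8 at 83 total 664; raise one of the low values by 67 (still ≤ 82) to hit 731.

1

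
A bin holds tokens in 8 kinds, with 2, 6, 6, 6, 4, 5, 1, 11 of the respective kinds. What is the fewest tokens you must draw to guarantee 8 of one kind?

38

In the worst case you take as many as possible of each kind without reaching 8: 2 + 6 + 6 + 6 + 4 + 5 + 1 + 7 = 37.
The next one must give 8 of some kind, so 37 + 1 = 38.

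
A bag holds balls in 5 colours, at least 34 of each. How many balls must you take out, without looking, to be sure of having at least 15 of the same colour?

You could draw 14 of every colour without reaching 15 of any — 70 in all.
One more forces 15 of some colour, so 70 + 1 = 71.

71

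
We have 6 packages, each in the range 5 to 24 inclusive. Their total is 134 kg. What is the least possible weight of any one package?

To make one package as small as possible, make the other 5 as large as possible.
The other 5 contribute at most 5 × 24 = 120, leaving at least 134 − 120 = 14.
Since 14 ≥ 5, this is achievable: one at 14 and 5 at 24.

14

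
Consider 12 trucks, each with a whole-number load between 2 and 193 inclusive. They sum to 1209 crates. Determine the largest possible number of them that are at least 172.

With k values at 172 or above and the rest at least 2, the sum is at least 24 + 170k.
Since the sum is 1209, we need 170k ≤ 1185, i.e. k ≤ 6.
k = 6 is achieved by 6 values at 172 and 6 at 2, total 1044; add 165 to one value (staying below 172) to reach 1209.

6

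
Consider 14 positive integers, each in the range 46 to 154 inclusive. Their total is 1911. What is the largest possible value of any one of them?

To make one integer as large as possible, make the other 13 as small as possible.
The other 13 contribute at least 13 × 46 = 598, leaving at most 1911 − 598 = 1313.
But each integer is capped at 154, so the maximum is 154.
Achievable: one at 154 and the other 13 totalling 1757, which fits since 13 × 46 ≤ 1757 ≤ 13 × 154.

154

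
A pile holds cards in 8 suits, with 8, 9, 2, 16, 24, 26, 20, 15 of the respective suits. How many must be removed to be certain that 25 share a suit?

119

In the worst case you take as many as possible of each suit without reaching 25: 8 + 9 + 2 + 16 + 24 + 24 + 20 + 15 = 118.
The next one must give 25 of some suit, so 118 + 1 = 119.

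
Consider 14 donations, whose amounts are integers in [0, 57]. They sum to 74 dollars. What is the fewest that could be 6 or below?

Each value above 6 is at least 7, contributing at least 7 − 0 = 7 above the floor 0.
The sum exceeds the floor total 0 by 74, so at most ⌊74/7⌋ = 10 exceed 6, and at least 4 are ≤ 6.
Exactly 4 works: 4 values at 0 and 10 at 7 total 70; raise one of the low values by 4 (still ≤ 6) to hit 74.

4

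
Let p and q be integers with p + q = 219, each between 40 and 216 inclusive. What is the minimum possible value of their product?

pq = p(219 − p) is concave in p, so over [40, 179] it is minimized at an endpoint.
At the endpoint p = 40, q = 219 − 40 = 179, so pq = 40 × 179 = 7160.

7160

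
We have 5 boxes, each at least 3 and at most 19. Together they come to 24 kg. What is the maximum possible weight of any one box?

12

Maximizing one value means minimizing the remaining 4.
The other 4 contribute at least 4 × 3 = 12, leaving at most 24 − 12 = 12.
Since 12 ≤ 19, this is achievable: one at 12 and 4 at 3.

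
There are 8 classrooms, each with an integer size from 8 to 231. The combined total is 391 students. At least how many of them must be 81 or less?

4

Let j be the number exceeding 81. Then the total is ≥ 82·j + 8·(8 − j) = 64 + 74j.
So 74j ≤ 327 and j ≤ 4; hence at least 8 − 4 = 4 are ≤ 81.
Exactly 4 works: 4 values at 8 and 4 at 82 total 360; raise one of the low values by 31 (still ≤ 81) to hit 391.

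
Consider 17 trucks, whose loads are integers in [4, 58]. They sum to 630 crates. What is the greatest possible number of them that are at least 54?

11

With k values at 54 or above and the rest at least 4, the sum is at least 68 + 50k.
Since the sum is 630, we need 50k ≤ 562, i.e. k ≤ 11.
k = 11 is achieved by 11 values at 54 and 6 at 4, total 618; add 12 to one value (staying below 54) to reach 630.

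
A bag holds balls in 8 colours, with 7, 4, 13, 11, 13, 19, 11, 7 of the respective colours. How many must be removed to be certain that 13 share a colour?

In the worst case you take as many as possible of each colour without reaching 13: 7 + 4 + 12 + 11 + 12 + 12 + 11 + 7 = 76.
The next one must give 13 of some colour, so 76 + 1 = 77.

77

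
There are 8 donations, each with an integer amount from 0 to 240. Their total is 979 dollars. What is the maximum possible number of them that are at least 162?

6

If k of the values are ≥ 162, the total is ≥ 162k + 0(8 − k).
Setting 162k + 0(8 − k) ≤ 979 gives 162k ≤ 979, so k ≤ 6.
k = 6 is achieved by 6 values at 162 and 2 at 0, total 972; add 7 to one value (staying below 162) to reach 979.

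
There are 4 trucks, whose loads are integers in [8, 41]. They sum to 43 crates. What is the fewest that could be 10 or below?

Let j be the number exceeding 10. Then the total is ≥ 11·j + 8·(4 − j) = 32 + 3j.
So 3j ≤ 11 and j ≤ 3; hence at least 4 − 3 = 1 are ≤ 10.
Exactly 1 works: 1 value at 8 and 3 at 11 total 41; raise one of the low values by 2 (still ≤ 10) to hit 43.

1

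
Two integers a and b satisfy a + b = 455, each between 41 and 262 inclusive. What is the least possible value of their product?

50566

ab = a(455 − a) is concave in a, so over [193, 262] it is minimized at an endpoint.
The extreme feasible split is a = 193, b = 262, giving ab = 50566.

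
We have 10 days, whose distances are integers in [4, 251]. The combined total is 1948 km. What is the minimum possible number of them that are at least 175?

3

If only k of them are at least 175, the other 10 − k are at most 174, so the total is at most k·251 + (10 − k)·174.
This must reach 1948, so k·251 + (10 − k)·174 ≥ 1948, giving k ≥ 3.
Exactly 3 works: 3 values at 251 and 7 at 174 total 1971; lower one of the high values by 23 (still ≥ 175) to hit 1948.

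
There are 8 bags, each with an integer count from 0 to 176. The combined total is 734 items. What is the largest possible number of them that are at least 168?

4

With k values at 168 or above and the rest at least 0, the sum is at least 0 + 168k.
Since the sum is 734, we need 168k ≤ 734, i.e. k ≤ 4.
k = 4 is achieved by 4 values at 168 and 4 at 0, total 672; add 62 to one value (staying below 168) to reach 734.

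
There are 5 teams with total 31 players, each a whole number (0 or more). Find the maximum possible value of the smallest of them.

6

The 5 values sum to 31, so their minimum is at most ⌊31/5⌋ = 6.
Taking 4 copies of 6 and 1 copy of 7 gives exactly 31, so 6 is attained.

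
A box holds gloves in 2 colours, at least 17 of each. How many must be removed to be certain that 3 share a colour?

In the worst case you draw 2 of each of the 2 colours: 2 × 2 = 4.
One more forces 3 of some colour, so 4 + 1 = 5.

5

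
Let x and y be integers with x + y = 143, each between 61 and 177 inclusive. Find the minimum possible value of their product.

5002

For a fixed sum, xy is smallest when x and y are as far apart as possible.
At the endpoint x = 61, y = 143 − 61 = 82, so xy = 61 × 82 = 5002.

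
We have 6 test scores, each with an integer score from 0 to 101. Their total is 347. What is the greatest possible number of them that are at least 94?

3

Suppose k of them are at least 94. Those contribute at least 94 each and the other 6 − k at least 0 each.
So the total is at least 94k + 0(6 − k) = 0 + 94k. This must be ≤ 347, giving k ≤ 3.
k = 3 is achieved by 3 values at 94 and 3 at 0, total 282; add 65 to one value (staying below 94) to reach 347.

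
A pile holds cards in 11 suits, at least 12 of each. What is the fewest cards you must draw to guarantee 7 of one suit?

You could draw 6 of every suit without reaching 7 of any — 66 in all.
One more forces 7 of some suit, so 66 + 1 = 67.

67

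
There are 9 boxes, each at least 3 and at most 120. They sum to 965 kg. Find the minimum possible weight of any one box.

5

Minimizing one value means maximizing the remaining 8.
The other 8 contribute at most 8 × 120 = 960, leaving at least 965 − 960 = 5.
Since 5 ≥ 3, this is achievable: one at 5 and 8 at 120.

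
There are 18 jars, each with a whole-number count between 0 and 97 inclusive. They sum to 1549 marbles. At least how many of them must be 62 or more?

If only k of them are at least 62, the other 18 − k are at most 61, so the total is at most k·97 + (18 − k)·61.
This must reach 1549, so k·97 + (18 − k)·61 ≥ 1549, giving k ≥ 13.
Exactly 13 works: 13 values at 97 and 5 at 61 total 1566; lower one of the high values by 17 (still ≥ 62) to hit 1549.

13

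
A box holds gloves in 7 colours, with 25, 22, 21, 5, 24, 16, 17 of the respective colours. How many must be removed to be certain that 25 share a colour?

In the worst case you take as many as possible of each colour without reaching 25: 24 + 22 + 21 + 5 + 24 + 16 + 17 = 129.
The next one must give 25 of some colour, so 129 + 1 = 130.

130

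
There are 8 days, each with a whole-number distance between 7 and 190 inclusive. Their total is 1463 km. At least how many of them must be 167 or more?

If only k of them are at least 167, the other 8 − k are at most 166, so the total is at most k·190 + (8 − k)·166.
This must reach 1463, so k·190 + (8 − k)·166 ≥ 1463, giving k ≥ 6.
Exactly 6 works: 6 values at 190 and 2 at 166 total 1472; lower one of the high values by 9 (still ≥ 167) to hit 1463.

6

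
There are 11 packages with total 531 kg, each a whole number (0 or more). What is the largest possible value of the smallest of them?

If every one of the 11 were at least 49, the total would be at least 11 × 49 = 539 > 531.
Achievable: 8 of them at 48 and 3 at 49 total 531.

48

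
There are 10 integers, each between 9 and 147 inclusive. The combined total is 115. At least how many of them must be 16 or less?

7

Each value above 16 is at least 17, contributing at least 17 − 9 = 8 above the floor 9.
The sum exceeds the floor total 90 by 25, so at most ⌊25/8⌋ = 3 exceed 16, and at least 7 are ≤ 16.
Exactly 7 works: 7 values at 9 and 3 at 17 total 114; raise one of the low values by 1 (still ≤ 16) to hit 115.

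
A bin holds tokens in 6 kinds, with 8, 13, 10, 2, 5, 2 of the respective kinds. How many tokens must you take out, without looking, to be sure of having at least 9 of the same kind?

In the worst case you take as many as possible of each kind without reaching 9: 8 + 8 + 8 + 2 + 5 + 2 = 33.
The next one must give 9 of some kind, so 33 + 1 = 34.

34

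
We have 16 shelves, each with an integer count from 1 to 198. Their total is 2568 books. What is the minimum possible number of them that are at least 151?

Each value short of 151 is at most 150, costing at least 198 − 150 = 48 against the maximum total of 3168.
We can afford to lose at most 3168 − 2568 = 600, so at most ⌊600/48⌋ = 12 fall short, and at least 4 are ≥ 151.
Exactly 4 works: 4 values at 198 and 12 at 150 total 2592; lower one of the high values by 24 (still ≥ 151) to hit 2568.

4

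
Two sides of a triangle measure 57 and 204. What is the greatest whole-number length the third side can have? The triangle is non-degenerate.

260

The third side must be less than 57 + 204 = 261.
The largest integer below 261 is 260.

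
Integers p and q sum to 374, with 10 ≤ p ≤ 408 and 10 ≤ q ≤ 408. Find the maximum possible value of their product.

For a fixed sum, the product pq is largest when p and q are as close as possible.
Taking p = 187 and q = 187 (both in [10, 408]) gives pq = 34969.

34969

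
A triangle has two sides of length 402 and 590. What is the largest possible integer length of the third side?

The third side must be less than 402 + 590 = 992.
The largest integer below 992 is 991.

991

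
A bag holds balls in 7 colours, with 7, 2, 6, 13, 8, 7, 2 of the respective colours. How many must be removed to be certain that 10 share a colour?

42

In the worst case you take as many as possible of each colour without reaching 10: 7 + 2 + 6 + 9 + 8 + 7 + 2 = 41.
The next one must give 10 of some colour, so 41 + 1 = 42.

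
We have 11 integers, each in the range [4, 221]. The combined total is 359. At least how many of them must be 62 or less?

6

Each value above 62 is at least 63, contributing at least 63 − 4 = 59 above the floor 4.
The sum exceeds the floor total 44 by 315, so at most ⌊315/59⌋ = 5 exceed 62, and at least 6 are ≤ 62.
Exactly 6 works: 6 values at 4 and 5 at 63 total 339; raise one of the low values by 20 (still ≤ 62) to hit 359.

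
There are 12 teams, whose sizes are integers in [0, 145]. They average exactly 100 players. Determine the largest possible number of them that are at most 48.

5

The total is 12 × 100 = 1200.
Suppose k of them are at most 48. Those contribute at most 48 each and the rest at most 145 each.
So the total is at most 48k + 145(12 − k) = 1740 − 97k. This must still be ≥ 1200, so k ≤ 5.
k = 5 is achieved by 5 values at 48 and 7 at 145, total 1255; lower one of the 145's by 55 (still > 48) to reach 1200.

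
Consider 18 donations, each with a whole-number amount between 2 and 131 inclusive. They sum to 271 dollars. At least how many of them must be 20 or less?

If only k of them are at most 20, the other 18 − k are at least 21, so the total is at least (18 − k)·21 + k·2.
This is ≤ 271, so (18 − k)·21 + 2k ≤ 271, which gives k ≥ 6.
Exactly 6 works: 6 values at 2 and 12 at 21 total 264; raise one of the low values by 7 (still ≤ 20) to hit 271.

6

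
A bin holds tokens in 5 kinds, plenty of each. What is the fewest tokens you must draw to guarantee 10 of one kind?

In the worst case you draw 9 of each of the 5 kinds: 5 × 9 = 45.
One more forces 10 of some kind, so 45 + 1 = 46.

46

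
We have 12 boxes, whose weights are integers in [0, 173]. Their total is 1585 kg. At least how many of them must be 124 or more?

Each value short of 124 is at most 123, costing at least 173 − 123 = 50 against the maximum total of 2076.
We can afford to lose at most 2076 − 1585 = 491, so at most ⌊491/50⌋ = 9 fall short, and at least 3 are ≥ 124.
Exactly 3 works: 3 values at 173 and 9 at 123 total 1626; lower one of the high values by 41 (still ≥ 124) to hit 1585.

3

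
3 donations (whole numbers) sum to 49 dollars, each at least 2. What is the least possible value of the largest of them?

If every one of the 3 were at most 16, the total would be at most 3 × 16 = 48 < 49.
Achievable: 1 of them at 17 and 2 at 16 total 49.

17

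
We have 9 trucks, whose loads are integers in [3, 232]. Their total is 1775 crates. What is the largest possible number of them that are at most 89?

2

Each value at 89 or below falls at least 232 − 89 = 143 short of the ceiling 232.
The ceiling total is 9 × 232 = 2088, and we need 1775, so at most ⌊(2088 − 1775)/143⌋ = 2 can be that low.
k = 2 is achieved by 2 values at 89 and 7 at 232, total 1802; lower one of the 232's by 27 (still > 89) to reach 1775.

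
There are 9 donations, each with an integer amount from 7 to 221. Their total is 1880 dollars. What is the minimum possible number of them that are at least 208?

Suppose at most 9 − j of them reach 208; then j values are ≤ 207 and the rest ≤ 221.
The total is then ≤ 207·j + 221·(9 − j) = 1989 − 14j. For this to be ≥ 1880 we need j ≤ 7, so at least 9 − 7 = 2 must reach 208.
Exactly 2 works: 2 values at 221 and 7 at 207 total 1891; lower one of the high values by 11 (still ≥ 208) to hit 1880.

2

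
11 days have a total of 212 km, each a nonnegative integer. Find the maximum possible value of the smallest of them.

The 11 values sum to 212, so their minimum is at most ⌊212/11⌋ = 19.
Taking 8 copies of 19 and 3 copies of 20 gives exactly 212, so 19 is attained.

19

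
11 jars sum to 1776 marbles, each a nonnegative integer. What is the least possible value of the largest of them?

If every one of the 11 were at most 161, the total would be at most 11 × 161 = 1771 < 1776.
Achievable: 5 of them at 162 and 6 at 161 total 1776.

162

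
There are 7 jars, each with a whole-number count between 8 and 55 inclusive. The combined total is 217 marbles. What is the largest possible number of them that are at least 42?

4

With k values at 42 or above and the rest at least 8, the sum is at least 56 + 34k.
Since the sum is 217, we need 34k ≤ 161, i.e. k ≤ 4.
k = 4 is achieved by 4 values at 42 and 3 at 8, total 192; add 25 to one value (staying below 42) to reach 217.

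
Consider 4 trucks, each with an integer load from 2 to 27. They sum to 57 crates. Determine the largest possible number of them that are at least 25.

With k values at 25 or above and the rest at least 2, the sum is at least 8 + 23k.
Since the sum is 57, we need 23k ≤ 49, i.e. k ≤ 2.
k = 2 is achieved by 2 values at 25 and 2 at 2, total 54; add 3 to one value (staying below 25) to reach 57.

2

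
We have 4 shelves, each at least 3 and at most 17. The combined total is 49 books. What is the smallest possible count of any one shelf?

3

To make one shelf as small as possible, make the other 3 as large as possible.
The other 3 can take up 3 × 17 = 51 ≥ 49 − 3, so one shelf can sit at its floor of 3.
Achievable: one at 3 and the other 3 totalling 46, which fits since 3 × 3 ≤ 46 ≤ 3 × 17.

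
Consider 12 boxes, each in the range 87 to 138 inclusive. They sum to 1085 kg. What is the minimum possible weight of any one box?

87

Minimizing one value means maximizing the remaining 11.
The other 11 can take up 11 × 138 = 1518 ≥ 1085 − 87, so one box can sit at its floor of 87.
Achievable: one at 87 and the other 11 totalling 998, which fits since 11 × 87 ≤ 998 ≤ 11 × 138.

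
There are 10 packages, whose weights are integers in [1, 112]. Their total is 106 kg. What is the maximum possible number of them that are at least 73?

With k values at 73 or above and the rest at least 1, the sum is at least 10 + 72k.
Since the sum is 106, we need 72k ≤ 96, i.e. k ≤ 1.
k = 1 is achieved by 1 value at 73 and 9 at 1, total 82; add 24 to one value (staying below 73) to reach 106.

1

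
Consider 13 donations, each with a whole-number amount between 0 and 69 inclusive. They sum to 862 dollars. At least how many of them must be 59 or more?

If only k of them are at least 59, the other 13 − k are at most 58, so the total is at most k·69 + (13 − k)·58.
This must reach 862, so k·69 + (13 − k)·58 ≥ 862, giving k ≥ 10.
Exactly 10 works: 10 values at 69 and 3 at 58 total 864; lower one of the high values by 2 (still ≥ 59) to hit 862.

10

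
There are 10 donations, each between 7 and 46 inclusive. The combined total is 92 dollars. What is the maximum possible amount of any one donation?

29

To make one donation as large as possible, make the other 9 as small as possible.
The other 9 contribute at least 9 × 7 = 63, leaving at most 92 − 63 = 29.
Since 29 ≤ 46, this is achievable: one at 29 and 9 at 7.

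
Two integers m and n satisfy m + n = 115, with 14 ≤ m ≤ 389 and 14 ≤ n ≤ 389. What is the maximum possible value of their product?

For a fixed sum, the product mn is largest when m and n are as close as possible.
Taking m = 57 and n = 58 (both in [14, 389]) gives mn = 3306.

3306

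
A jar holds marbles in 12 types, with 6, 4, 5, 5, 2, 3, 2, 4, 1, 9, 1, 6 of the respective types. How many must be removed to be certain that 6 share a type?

In the worst case you take as many as possible of each type without reaching 6: 5 + 4 + 5 + 5 + 2 + 3 + 2 + 4 + 1 + 5 + 1 + 5 = 42.
The next one must give 6 of some type, so 42 + 1 = 43.

43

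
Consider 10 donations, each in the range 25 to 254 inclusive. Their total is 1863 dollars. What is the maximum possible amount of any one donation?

254

To make one donation as large as possible, make the other 9 as small as possible.
The other 9 contribute at least 9 × 25 = 225, leaving at most 1863 − 225 = 1638.
But each donation is capped at 254, so the maximum is 254.
Achievable: one at 254 and the other 9 totalling 1609, which fits since 9 × 25 ≤ 1609 ≤ 9 × 254.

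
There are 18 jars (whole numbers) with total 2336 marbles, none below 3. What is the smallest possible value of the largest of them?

130

The average is 2336/18 > 129, so not all 18 can be 129 or less; the largest is ≥ 130.
Achievable: 14 of them at 130 and 4 at 129 total 2336.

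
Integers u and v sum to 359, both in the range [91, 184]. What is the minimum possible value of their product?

Since u + v is fixed, pushing one of them to its bound minimizes the product.
The extreme feasible split is u = 175, v = 184, giving uv = 32200.

32200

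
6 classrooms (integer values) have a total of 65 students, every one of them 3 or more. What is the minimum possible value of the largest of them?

11

The average is 65/6 > 10, so not all 6 can be 10 or less; the largest is ≥ 11.
Equality holds with 5 values of 11 and 1 value of 10.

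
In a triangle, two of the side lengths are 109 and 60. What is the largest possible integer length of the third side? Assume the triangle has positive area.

168

The third side must be less than 109 + 60 = 169.
The largest integer below 169 is 168.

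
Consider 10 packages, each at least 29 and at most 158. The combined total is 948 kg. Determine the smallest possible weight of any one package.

Minimizing one value means maximizing the remaining 9.
The other 9 can take up 9 × 158 = 1422 ≥ 948 − 29, so one package can sit at its floor of 29.
Achievable: one at 29 and the other 9 totalling 919, which fits since 9 × 29 ≤ 919 ≤ 9 × 158.

29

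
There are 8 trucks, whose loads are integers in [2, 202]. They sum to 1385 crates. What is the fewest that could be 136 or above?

Each value short of 136 is at most 135, costing at least 202 − 135 = 67 against the maximum total of 1616.
We can afford to lose at most 1616 − 1385 = 231, so at most ⌊231/67⌋ = 3 fall short, and at least 5 are ≥ 136.
Exactly 5 works: 5 values at 202 and 3 at 135 total 1415; lower one of the high values by 30 (still ≥ 136) to hit 1385.

5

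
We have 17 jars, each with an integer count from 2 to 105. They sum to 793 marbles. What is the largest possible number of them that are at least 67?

With k values at 67 or above and the rest at least 2, the sum is at least 34 + 65k.
Since the sum is 793, we need 65k ≤ 759, i.e. k ≤ 11.
k = 11 is achieved by 11 values at 67 and 6 at 2, total 749; add 44 to one value (staying below 67) to reach 793.

11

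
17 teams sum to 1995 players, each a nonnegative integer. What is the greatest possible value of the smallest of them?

117

The average is 1995/17 < 118, so some value is ≤ 117.
Equality holds with 11 values of 117 and 6 values of 118.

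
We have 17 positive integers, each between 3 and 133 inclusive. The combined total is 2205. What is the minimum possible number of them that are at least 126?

10

If only k of them are at least 126, the other 17 − k are at most 125, so the total is at most k·133 + (17 − k)·125.
This must reach 2205, so k·133 + (17 − k)·125 ≥ 2205, giving k ≥ 10.
Exactly 10 works: 10 values at 133 and 7 at 125 total 2205.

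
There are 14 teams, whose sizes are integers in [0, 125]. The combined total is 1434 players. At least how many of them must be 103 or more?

Suppose at most 14 − j of them reach 103; then j values are ≤ 102 and the rest ≤ 125.
The total is then ≤ 102·j + 125·(14 − j) = 1750 − 23j. For this to be ≥ 1434 we need j ≤ 13, so at least 14 − 13 = 1 must reach 103.
Exactly 1 works: 1 value at 125 and 13 at 102 total 1451; lower one of the high values by 17 (still ≥ 103) to hit 1434.

1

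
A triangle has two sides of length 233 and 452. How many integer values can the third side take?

The triangle inequality gives |233 − 452| < c < 233 + 452, i.e. 219 < c < 685.
So c can be any integer from 220 to 684: 465 values.

465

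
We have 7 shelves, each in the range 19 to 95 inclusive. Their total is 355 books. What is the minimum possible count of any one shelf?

19

To make one shelf as small as possible, make the other 6 as large as possible.
The other 6 can take up 6 × 95 = 570 ≥ 355 − 19, so one shelf can sit at its floor of 19.
Achievable: one at 19 and the other 6 totalling 336, which fits since 6 × 19 ≤ 336 ≤ 6 × 95.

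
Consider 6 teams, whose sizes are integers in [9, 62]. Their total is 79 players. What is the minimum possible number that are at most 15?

3

Let j be the number exceeding 15. Then the total is ≥ 16·j + 9·(6 − j) = 54 + 7j.
So 7j ≤ 25 and j ≤ 3; hence at least 6 − 3 = 3 are ≤ 15.
Exactly 3 works: 3 values at 9 and 3 at 16 total 75; raise one of the low values by 4 (still ≤ 15) to hit 79.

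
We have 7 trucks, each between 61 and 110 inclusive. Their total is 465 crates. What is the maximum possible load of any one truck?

Maximizing one value means minimizing the remaining 6.
The other 6 contribute at least 6 × 61 = 366, leaving at most 465 − 366 = 99.
Since 99 ≤ 110, this is achievable: one at 99 and 6 at 61.

99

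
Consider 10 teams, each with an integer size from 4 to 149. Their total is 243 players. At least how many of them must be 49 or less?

Let j be the number exceeding 49. Then the total is ≥ 50·j + 4·(10 − j) = 40 + 46j.
So 46j ≤ 203 and j ≤ 4; hence at least 10 − 4 = 6 are ≤ 49.
Exactly 6 works: 6 values at 4 and 4 at 50 total 224; raise one of the low values by 19 (still ≤ 49) to hit 243.

6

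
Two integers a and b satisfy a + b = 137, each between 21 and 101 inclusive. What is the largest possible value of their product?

4692

For a fixed sum, the product ab is largest when a and b are as close as possible.
Taking a = 68 and b = 69 (both in [21, 101]) gives ab = 4692.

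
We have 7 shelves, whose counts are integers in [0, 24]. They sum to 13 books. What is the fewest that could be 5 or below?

Let j be the number exceeding 5. Then the total is ≥ 6·j + 0·(7 − j) = 0 + 6j.
So 6j ≤ 13 and j ≤ 2; hence at least 7 − 2 = 5 are ≤ 5.
Exactly 5 works: 5 values at 0 and 2 at 6 total 12; raise one of the low values by 1 (still ≤ 5) to hit 13.

5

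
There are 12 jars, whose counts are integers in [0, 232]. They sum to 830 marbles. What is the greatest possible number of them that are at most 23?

9

Each value at 23 or below falls at least 232 − 23 = 209 short of the ceiling 232.
The ceiling total is 12 × 232 = 2784, and we need 830, so at most ⌊(2784 − 830)/209⌋ = 9 can be that low.
k = 9 is achieved by 9 values at 23 and 3 at 232, total 903; lower one of the 232's by 73 (still > 23) to reach 830.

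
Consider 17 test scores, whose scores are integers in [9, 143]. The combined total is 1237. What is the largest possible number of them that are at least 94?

With k values at 94 or above and the rest at least 9, the sum is at least 153 + 85k.
Since the sum is 1237, we need 85k ≤ 1084, i.e. k ≤ 12.
k = 12 is achieved by 12 values at 94 and 5 at 9, total 1173; add 64 to one value (staying below 94) to reach 1237.

12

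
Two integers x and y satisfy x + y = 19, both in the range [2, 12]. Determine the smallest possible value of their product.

For a fixed sum, xy is smallest when x and y are as far apart as possible.
The extreme feasible split is x = 7, y = 12, giving xy = 84.

84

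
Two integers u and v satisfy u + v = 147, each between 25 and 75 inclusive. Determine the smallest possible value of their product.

For a fixed sum, uv is smallest when u and v are as far apart as possible.
At the endpoint u = 72, v = 147 − 72 = 75, so uv = 72 × 75 = 5400.

5400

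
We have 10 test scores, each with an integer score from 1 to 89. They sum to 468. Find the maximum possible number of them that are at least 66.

With k values at 66 or above and the rest at least 1, the sum is at least 10 + 65k.
Since the sum is 468, we need 65k ≤ 458, i.e. k ≤ 7.
k = 7 is achieved by 7 values at 66 and 3 at 1, total 465; add 3 to one value (staying below 66) to reach 468.

7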